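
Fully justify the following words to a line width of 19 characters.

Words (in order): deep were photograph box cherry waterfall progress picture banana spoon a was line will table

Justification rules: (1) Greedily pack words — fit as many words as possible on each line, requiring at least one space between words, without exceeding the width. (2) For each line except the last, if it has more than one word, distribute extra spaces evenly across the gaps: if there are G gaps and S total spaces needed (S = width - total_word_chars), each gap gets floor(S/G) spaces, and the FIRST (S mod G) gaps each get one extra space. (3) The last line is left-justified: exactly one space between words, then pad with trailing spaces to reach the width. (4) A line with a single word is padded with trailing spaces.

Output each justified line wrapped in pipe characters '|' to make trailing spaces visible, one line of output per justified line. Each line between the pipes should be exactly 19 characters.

Line 1: ['deep', 'were'] (min_width=9, slack=10)
Line 2: ['photograph', 'box'] (min_width=14, slack=5)
Line 3: ['cherry', 'waterfall'] (min_width=16, slack=3)
Line 4: ['progress', 'picture'] (min_width=16, slack=3)
Line 5: ['banana', 'spoon', 'a', 'was'] (min_width=18, slack=1)
Line 6: ['line', 'will', 'table'] (min_width=15, slack=4)

Answer: |deep           were|
|photograph      box|
|cherry    waterfall|
|progress    picture|
|banana  spoon a was|
|line will table    |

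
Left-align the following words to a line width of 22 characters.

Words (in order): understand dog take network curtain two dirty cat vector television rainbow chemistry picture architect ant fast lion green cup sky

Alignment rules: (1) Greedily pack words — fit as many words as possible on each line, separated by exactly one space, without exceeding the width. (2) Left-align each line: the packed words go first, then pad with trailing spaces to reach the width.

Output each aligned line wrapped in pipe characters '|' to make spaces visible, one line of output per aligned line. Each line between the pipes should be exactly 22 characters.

Answer: |understand dog take   |
|network curtain two   |
|dirty cat vector      |
|television rainbow    |
|chemistry picture     |
|architect ant fast    |
|lion green cup sky    |

Derivation:
Line 1: ['understand', 'dog', 'take'] (min_width=19, slack=3)
Line 2: ['network', 'curtain', 'two'] (min_width=19, slack=3)
Line 3: ['dirty', 'cat', 'vector'] (min_width=16, slack=6)
Line 4: ['television', 'rainbow'] (min_width=18, slack=4)
Line 5: ['chemistry', 'picture'] (min_width=17, slack=5)
Line 6: ['architect', 'ant', 'fast'] (min_width=18, slack=4)
Line 7: ['lion', 'green', 'cup', 'sky'] (min_width=18, slack=4)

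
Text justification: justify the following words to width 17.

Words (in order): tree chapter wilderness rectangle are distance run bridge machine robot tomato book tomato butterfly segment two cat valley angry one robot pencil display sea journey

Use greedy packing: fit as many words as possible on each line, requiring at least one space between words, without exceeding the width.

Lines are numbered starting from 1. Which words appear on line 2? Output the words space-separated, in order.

Answer: wilderness

Derivation:
Line 1: ['tree', 'chapter'] (min_width=12, slack=5)
Line 2: ['wilderness'] (min_width=10, slack=7)
Line 3: ['rectangle', 'are'] (min_width=13, slack=4)
Line 4: ['distance', 'run'] (min_width=12, slack=5)
Line 5: ['bridge', 'machine'] (min_width=14, slack=3)
Line 6: ['robot', 'tomato', 'book'] (min_width=17, slack=0)
Line 7: ['tomato', 'butterfly'] (min_width=16, slack=1)
Line 8: ['segment', 'two', 'cat'] (min_width=15, slack=2)
Line 9: ['valley', 'angry', 'one'] (min_width=16, slack=1)
Line 10: ['robot', 'pencil'] (min_width=12, slack=5)
Line 11: ['display', 'sea'] (min_width=11, slack=6)
Line 12: ['journey'] (min_width=7, slack=10)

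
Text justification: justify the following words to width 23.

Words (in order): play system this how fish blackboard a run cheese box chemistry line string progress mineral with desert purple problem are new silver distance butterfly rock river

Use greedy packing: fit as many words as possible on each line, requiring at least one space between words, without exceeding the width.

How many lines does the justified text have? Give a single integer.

Line 1: ['play', 'system', 'this', 'how'] (min_width=20, slack=3)
Line 2: ['fish', 'blackboard', 'a', 'run'] (min_width=21, slack=2)
Line 3: ['cheese', 'box', 'chemistry'] (min_width=20, slack=3)
Line 4: ['line', 'string', 'progress'] (min_width=20, slack=3)
Line 5: ['mineral', 'with', 'desert'] (min_width=19, slack=4)
Line 6: ['purple', 'problem', 'are', 'new'] (min_width=22, slack=1)
Line 7: ['silver', 'distance'] (min_width=15, slack=8)
Line 8: ['butterfly', 'rock', 'river'] (min_width=20, slack=3)
Total lines: 8

Answer: 8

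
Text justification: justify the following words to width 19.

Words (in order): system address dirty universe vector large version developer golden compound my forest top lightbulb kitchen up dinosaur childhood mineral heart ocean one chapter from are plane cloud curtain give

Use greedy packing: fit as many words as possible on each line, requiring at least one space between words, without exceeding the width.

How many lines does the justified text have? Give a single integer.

Answer: 13

Derivation:
Line 1: ['system', 'address'] (min_width=14, slack=5)
Line 2: ['dirty', 'universe'] (min_width=14, slack=5)
Line 3: ['vector', 'large'] (min_width=12, slack=7)
Line 4: ['version', 'developer'] (min_width=17, slack=2)
Line 5: ['golden', 'compound', 'my'] (min_width=18, slack=1)
Line 6: ['forest', 'top'] (min_width=10, slack=9)
Line 7: ['lightbulb', 'kitchen'] (min_width=17, slack=2)
Line 8: ['up', 'dinosaur'] (min_width=11, slack=8)
Line 9: ['childhood', 'mineral'] (min_width=17, slack=2)
Line 10: ['heart', 'ocean', 'one'] (min_width=15, slack=4)
Line 11: ['chapter', 'from', 'are'] (min_width=16, slack=3)
Line 12: ['plane', 'cloud', 'curtain'] (min_width=19, slack=0)
Line 13: ['give'] (min_width=4, slack=15)
Total lines: 13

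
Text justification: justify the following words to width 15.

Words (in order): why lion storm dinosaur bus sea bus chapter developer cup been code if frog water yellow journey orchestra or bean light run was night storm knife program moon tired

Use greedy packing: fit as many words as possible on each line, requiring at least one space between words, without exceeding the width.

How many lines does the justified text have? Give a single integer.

Answer: 12

Derivation:
Line 1: ['why', 'lion', 'storm'] (min_width=14, slack=1)
Line 2: ['dinosaur', 'bus'] (min_width=12, slack=3)
Line 3: ['sea', 'bus', 'chapter'] (min_width=15, slack=0)
Line 4: ['developer', 'cup'] (min_width=13, slack=2)
Line 5: ['been', 'code', 'if'] (min_width=12, slack=3)
Line 6: ['frog', 'water'] (min_width=10, slack=5)
Line 7: ['yellow', 'journey'] (min_width=14, slack=1)
Line 8: ['orchestra', 'or'] (min_width=12, slack=3)
Line 9: ['bean', 'light', 'run'] (min_width=14, slack=1)
Line 10: ['was', 'night', 'storm'] (min_width=15, slack=0)
Line 11: ['knife', 'program'] (min_width=13, slack=2)
Line 12: ['moon', 'tired'] (min_width=10, slack=5)
Total lines: 12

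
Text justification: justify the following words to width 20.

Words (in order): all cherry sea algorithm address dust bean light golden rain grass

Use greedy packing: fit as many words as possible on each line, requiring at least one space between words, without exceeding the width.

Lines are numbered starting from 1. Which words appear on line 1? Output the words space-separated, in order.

Line 1: ['all', 'cherry', 'sea'] (min_width=14, slack=6)
Line 2: ['algorithm', 'address'] (min_width=17, slack=3)
Line 3: ['dust', 'bean', 'light'] (min_width=15, slack=5)
Line 4: ['golden', 'rain', 'grass'] (min_width=17, slack=3)

Answer: all cherry sea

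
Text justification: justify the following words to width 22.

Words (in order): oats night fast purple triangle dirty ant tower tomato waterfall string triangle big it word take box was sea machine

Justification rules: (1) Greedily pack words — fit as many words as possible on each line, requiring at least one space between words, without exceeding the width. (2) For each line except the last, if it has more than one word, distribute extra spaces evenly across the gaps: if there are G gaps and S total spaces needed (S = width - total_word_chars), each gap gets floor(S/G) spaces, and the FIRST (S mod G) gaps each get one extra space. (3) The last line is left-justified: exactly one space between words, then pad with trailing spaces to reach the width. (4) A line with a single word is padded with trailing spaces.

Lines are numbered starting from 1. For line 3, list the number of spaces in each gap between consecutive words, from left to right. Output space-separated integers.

Line 1: ['oats', 'night', 'fast', 'purple'] (min_width=22, slack=0)
Line 2: ['triangle', 'dirty', 'ant'] (min_width=18, slack=4)
Line 3: ['tower', 'tomato', 'waterfall'] (min_width=22, slack=0)
Line 4: ['string', 'triangle', 'big', 'it'] (min_width=22, slack=0)
Line 5: ['word', 'take', 'box', 'was', 'sea'] (min_width=21, slack=1)
Line 6: ['machine'] (min_width=7, slack=15)

Answer: 1 1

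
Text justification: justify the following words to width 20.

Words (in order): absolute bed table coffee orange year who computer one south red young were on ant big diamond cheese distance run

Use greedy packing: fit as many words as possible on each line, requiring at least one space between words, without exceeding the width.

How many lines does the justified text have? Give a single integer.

Answer: 6

Derivation:
Line 1: ['absolute', 'bed', 'table'] (min_width=18, slack=2)
Line 2: ['coffee', 'orange', 'year'] (min_width=18, slack=2)
Line 3: ['who', 'computer', 'one'] (min_width=16, slack=4)
Line 4: ['south', 'red', 'young', 'were'] (min_width=20, slack=0)
Line 5: ['on', 'ant', 'big', 'diamond'] (min_width=18, slack=2)
Line 6: ['cheese', 'distance', 'run'] (min_width=19, slack=1)
Total lines: 6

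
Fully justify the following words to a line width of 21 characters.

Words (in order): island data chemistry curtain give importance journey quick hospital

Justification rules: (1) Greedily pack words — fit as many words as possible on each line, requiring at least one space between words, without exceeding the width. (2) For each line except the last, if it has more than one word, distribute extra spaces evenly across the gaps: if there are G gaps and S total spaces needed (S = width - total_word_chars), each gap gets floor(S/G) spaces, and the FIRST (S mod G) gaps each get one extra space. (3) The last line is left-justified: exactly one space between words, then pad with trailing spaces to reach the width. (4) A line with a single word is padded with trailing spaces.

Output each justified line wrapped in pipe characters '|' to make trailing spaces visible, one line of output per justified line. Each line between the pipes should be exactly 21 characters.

Line 1: ['island', 'data', 'chemistry'] (min_width=21, slack=0)
Line 2: ['curtain', 'give'] (min_width=12, slack=9)
Line 3: ['importance', 'journey'] (min_width=18, slack=3)
Line 4: ['quick', 'hospital'] (min_width=14, slack=7)

Answer: |island data chemistry|
|curtain          give|
|importance    journey|
|quick hospital       |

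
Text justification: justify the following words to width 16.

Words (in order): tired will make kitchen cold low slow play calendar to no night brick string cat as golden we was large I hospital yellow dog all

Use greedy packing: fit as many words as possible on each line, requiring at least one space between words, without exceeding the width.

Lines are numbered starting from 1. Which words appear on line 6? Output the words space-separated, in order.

Line 1: ['tired', 'will', 'make'] (min_width=15, slack=1)
Line 2: ['kitchen', 'cold', 'low'] (min_width=16, slack=0)
Line 3: ['slow', 'play'] (min_width=9, slack=7)
Line 4: ['calendar', 'to', 'no'] (min_width=14, slack=2)
Line 5: ['night', 'brick'] (min_width=11, slack=5)
Line 6: ['string', 'cat', 'as'] (min_width=13, slack=3)
Line 7: ['golden', 'we', 'was'] (min_width=13, slack=3)
Line 8: ['large', 'I', 'hospital'] (min_width=16, slack=0)
Line 9: ['yellow', 'dog', 'all'] (min_width=14, slack=2)

Answer: string cat as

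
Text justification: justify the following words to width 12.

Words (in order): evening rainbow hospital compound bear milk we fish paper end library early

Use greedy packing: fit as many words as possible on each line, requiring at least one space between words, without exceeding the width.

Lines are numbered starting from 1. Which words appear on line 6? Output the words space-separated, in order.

Line 1: ['evening'] (min_width=7, slack=5)
Line 2: ['rainbow'] (min_width=7, slack=5)
Line 3: ['hospital'] (min_width=8, slack=4)
Line 4: ['compound'] (min_width=8, slack=4)
Line 5: ['bear', 'milk', 'we'] (min_width=12, slack=0)
Line 6: ['fish', 'paper'] (min_width=10, slack=2)
Line 7: ['end', 'library'] (min_width=11, slack=1)
Line 8: ['early'] (min_width=5, slack=7)

Answer: fish paper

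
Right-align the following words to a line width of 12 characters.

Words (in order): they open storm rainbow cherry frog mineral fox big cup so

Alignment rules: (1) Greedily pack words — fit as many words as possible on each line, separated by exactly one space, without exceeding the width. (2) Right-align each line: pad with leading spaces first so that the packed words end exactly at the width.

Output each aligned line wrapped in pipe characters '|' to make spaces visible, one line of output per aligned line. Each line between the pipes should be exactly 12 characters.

Answer: |   they open|
|       storm|
|     rainbow|
| cherry frog|
| mineral fox|
|  big cup so|

Derivation:
Line 1: ['they', 'open'] (min_width=9, slack=3)
Line 2: ['storm'] (min_width=5, slack=7)
Line 3: ['rainbow'] (min_width=7, slack=5)
Line 4: ['cherry', 'frog'] (min_width=11, slack=1)
Line 5: ['mineral', 'fox'] (min_width=11, slack=1)
Line 6: ['big', 'cup', 'so'] (min_width=10, slack=2)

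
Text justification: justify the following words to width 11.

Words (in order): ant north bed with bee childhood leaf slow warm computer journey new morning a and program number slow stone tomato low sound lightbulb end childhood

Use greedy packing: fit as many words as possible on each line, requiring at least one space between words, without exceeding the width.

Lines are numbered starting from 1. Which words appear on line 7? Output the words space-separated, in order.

Answer: computer

Derivation:
Line 1: ['ant', 'north'] (min_width=9, slack=2)
Line 2: ['bed', 'with'] (min_width=8, slack=3)
Line 3: ['bee'] (min_width=3, slack=8)
Line 4: ['childhood'] (min_width=9, slack=2)
Line 5: ['leaf', 'slow'] (min_width=9, slack=2)
Line 6: ['warm'] (min_width=4, slack=7)
Line 7: ['computer'] (min_width=8, slack=3)
Line 8: ['journey', 'new'] (min_width=11, slack=0)
Line 9: ['morning', 'a'] (min_width=9, slack=2)
Line 10: ['and', 'program'] (min_width=11, slack=0)
Line 11: ['number', 'slow'] (min_width=11, slack=0)
Line 12: ['stone'] (min_width=5, slack=6)
Line 13: ['tomato', 'low'] (min_width=10, slack=1)
Line 14: ['sound'] (min_width=5, slack=6)
Line 15: ['lightbulb'] (min_width=9, slack=2)
Line 16: ['end'] (min_width=3, slack=8)
Line 17: ['childhood'] (min_width=9, slack=2)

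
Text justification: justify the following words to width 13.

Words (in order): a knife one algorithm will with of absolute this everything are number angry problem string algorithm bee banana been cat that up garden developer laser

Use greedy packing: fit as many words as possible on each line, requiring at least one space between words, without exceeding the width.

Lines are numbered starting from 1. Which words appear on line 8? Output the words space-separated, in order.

Answer: string

Derivation:
Line 1: ['a', 'knife', 'one'] (min_width=11, slack=2)
Line 2: ['algorithm'] (min_width=9, slack=4)
Line 3: ['will', 'with', 'of'] (min_width=12, slack=1)
Line 4: ['absolute', 'this'] (min_width=13, slack=0)
Line 5: ['everything'] (min_width=10, slack=3)
Line 6: ['are', 'number'] (min_width=10, slack=3)
Line 7: ['angry', 'problem'] (min_width=13, slack=0)
Line 8: ['string'] (min_width=6, slack=7)
Line 9: ['algorithm', 'bee'] (min_width=13, slack=0)
Line 10: ['banana', 'been'] (min_width=11, slack=2)
Line 11: ['cat', 'that', 'up'] (min_width=11, slack=2)
Line 12: ['garden'] (min_width=6, slack=7)
Line 13: ['developer'] (min_width=9, slack=4)
Line 14: ['laser'] (min_width=5, slack=8)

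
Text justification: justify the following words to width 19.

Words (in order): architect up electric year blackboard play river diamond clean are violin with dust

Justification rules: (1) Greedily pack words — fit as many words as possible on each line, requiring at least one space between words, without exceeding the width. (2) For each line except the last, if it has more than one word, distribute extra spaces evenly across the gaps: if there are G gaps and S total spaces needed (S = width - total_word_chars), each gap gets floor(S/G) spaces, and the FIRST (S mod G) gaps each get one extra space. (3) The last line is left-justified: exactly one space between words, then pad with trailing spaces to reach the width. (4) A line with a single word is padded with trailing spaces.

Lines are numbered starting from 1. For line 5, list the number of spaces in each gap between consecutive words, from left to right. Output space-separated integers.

Line 1: ['architect', 'up'] (min_width=12, slack=7)
Line 2: ['electric', 'year'] (min_width=13, slack=6)
Line 3: ['blackboard', 'play'] (min_width=15, slack=4)
Line 4: ['river', 'diamond', 'clean'] (min_width=19, slack=0)
Line 5: ['are', 'violin', 'with'] (min_width=15, slack=4)
Line 6: ['dust'] (min_width=4, slack=15)

Answer: 3 3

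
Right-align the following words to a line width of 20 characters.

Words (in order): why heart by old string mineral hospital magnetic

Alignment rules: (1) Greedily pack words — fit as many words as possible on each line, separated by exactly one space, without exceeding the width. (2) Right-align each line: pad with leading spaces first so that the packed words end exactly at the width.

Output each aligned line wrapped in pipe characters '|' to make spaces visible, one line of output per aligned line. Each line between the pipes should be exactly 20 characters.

Answer: |    why heart by old|
|      string mineral|
|   hospital magnetic|

Derivation:
Line 1: ['why', 'heart', 'by', 'old'] (min_width=16, slack=4)
Line 2: ['string', 'mineral'] (min_width=14, slack=6)
Line 3: ['hospital', 'magnetic'] (min_width=17, slack=3)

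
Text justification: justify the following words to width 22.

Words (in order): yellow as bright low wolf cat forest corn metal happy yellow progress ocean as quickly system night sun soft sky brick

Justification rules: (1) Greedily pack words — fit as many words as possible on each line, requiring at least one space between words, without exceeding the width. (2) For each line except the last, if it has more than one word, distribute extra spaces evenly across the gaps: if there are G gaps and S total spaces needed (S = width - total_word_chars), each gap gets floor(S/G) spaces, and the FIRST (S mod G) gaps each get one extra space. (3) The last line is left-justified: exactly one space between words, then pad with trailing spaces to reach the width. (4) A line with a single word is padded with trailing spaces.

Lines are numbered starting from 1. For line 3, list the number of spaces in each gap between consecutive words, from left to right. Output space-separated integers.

Line 1: ['yellow', 'as', 'bright', 'low'] (min_width=20, slack=2)
Line 2: ['wolf', 'cat', 'forest', 'corn'] (min_width=20, slack=2)
Line 3: ['metal', 'happy', 'yellow'] (min_width=18, slack=4)
Line 4: ['progress', 'ocean', 'as'] (min_width=17, slack=5)
Line 5: ['quickly', 'system', 'night'] (min_width=20, slack=2)
Line 6: ['sun', 'soft', 'sky', 'brick'] (min_width=18, slack=4)

Answer: 3 3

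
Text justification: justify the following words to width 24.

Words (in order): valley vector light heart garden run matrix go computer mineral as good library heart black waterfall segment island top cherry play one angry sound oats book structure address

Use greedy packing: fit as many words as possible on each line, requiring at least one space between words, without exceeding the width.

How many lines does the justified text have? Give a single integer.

Answer: 8

Derivation:
Line 1: ['valley', 'vector', 'light'] (min_width=19, slack=5)
Line 2: ['heart', 'garden', 'run', 'matrix'] (min_width=23, slack=1)
Line 3: ['go', 'computer', 'mineral', 'as'] (min_width=22, slack=2)
Line 4: ['good', 'library', 'heart', 'black'] (min_width=24, slack=0)
Line 5: ['waterfall', 'segment', 'island'] (min_width=24, slack=0)
Line 6: ['top', 'cherry', 'play', 'one'] (min_width=19, slack=5)
Line 7: ['angry', 'sound', 'oats', 'book'] (min_width=21, slack=3)
Line 8: ['structure', 'address'] (min_width=17, slack=7)
Total lines: 8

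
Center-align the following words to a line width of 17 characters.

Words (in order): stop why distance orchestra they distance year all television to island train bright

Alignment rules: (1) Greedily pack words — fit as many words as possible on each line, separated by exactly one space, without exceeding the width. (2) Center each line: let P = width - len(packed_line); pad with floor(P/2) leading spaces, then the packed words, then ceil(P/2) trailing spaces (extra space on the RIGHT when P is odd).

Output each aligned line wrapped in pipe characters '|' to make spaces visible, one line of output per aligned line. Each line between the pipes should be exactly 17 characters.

Line 1: ['stop', 'why', 'distance'] (min_width=17, slack=0)
Line 2: ['orchestra', 'they'] (min_width=14, slack=3)
Line 3: ['distance', 'year', 'all'] (min_width=17, slack=0)
Line 4: ['television', 'to'] (min_width=13, slack=4)
Line 5: ['island', 'train'] (min_width=12, slack=5)
Line 6: ['bright'] (min_width=6, slack=11)

Answer: |stop why distance|
| orchestra they  |
|distance year all|
|  television to  |
|  island train   |
|     bright      |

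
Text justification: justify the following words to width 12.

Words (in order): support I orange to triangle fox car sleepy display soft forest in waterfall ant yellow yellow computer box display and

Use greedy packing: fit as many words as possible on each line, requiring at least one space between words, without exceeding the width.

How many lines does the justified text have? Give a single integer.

Answer: 11

Derivation:
Line 1: ['support', 'I'] (min_width=9, slack=3)
Line 2: ['orange', 'to'] (min_width=9, slack=3)
Line 3: ['triangle', 'fox'] (min_width=12, slack=0)
Line 4: ['car', 'sleepy'] (min_width=10, slack=2)
Line 5: ['display', 'soft'] (min_width=12, slack=0)
Line 6: ['forest', 'in'] (min_width=9, slack=3)
Line 7: ['waterfall'] (min_width=9, slack=3)
Line 8: ['ant', 'yellow'] (min_width=10, slack=2)
Line 9: ['yellow'] (min_width=6, slack=6)
Line 10: ['computer', 'box'] (min_width=12, slack=0)
Line 11: ['display', 'and'] (min_width=11, slack=1)
Total lines: 11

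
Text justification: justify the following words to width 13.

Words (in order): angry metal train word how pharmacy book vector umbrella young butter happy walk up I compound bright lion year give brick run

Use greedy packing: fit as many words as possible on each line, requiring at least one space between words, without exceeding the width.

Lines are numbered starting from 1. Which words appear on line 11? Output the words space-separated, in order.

Answer: brick run

Derivation:
Line 1: ['angry', 'metal'] (min_width=11, slack=2)
Line 2: ['train', 'word'] (min_width=10, slack=3)
Line 3: ['how', 'pharmacy'] (min_width=12, slack=1)
Line 4: ['book', 'vector'] (min_width=11, slack=2)
Line 5: ['umbrella'] (min_width=8, slack=5)
Line 6: ['young', 'butter'] (min_width=12, slack=1)
Line 7: ['happy', 'walk', 'up'] (min_width=13, slack=0)
Line 8: ['I', 'compound'] (min_width=10, slack=3)
Line 9: ['bright', 'lion'] (min_width=11, slack=2)
Line 10: ['year', 'give'] (min_width=9, slack=4)
Line 11: ['brick', 'run'] (min_width=9, slack=4)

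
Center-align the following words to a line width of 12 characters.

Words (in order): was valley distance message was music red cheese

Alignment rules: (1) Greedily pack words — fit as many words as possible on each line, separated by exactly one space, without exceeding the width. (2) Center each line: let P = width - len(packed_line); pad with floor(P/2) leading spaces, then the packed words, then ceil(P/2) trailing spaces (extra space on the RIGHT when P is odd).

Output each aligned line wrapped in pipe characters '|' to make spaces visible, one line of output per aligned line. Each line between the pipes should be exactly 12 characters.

Answer: | was valley |
|  distance  |
|message was |
| music red  |
|   cheese   |

Derivation:
Line 1: ['was', 'valley'] (min_width=10, slack=2)
Line 2: ['distance'] (min_width=8, slack=4)
Line 3: ['message', 'was'] (min_width=11, slack=1)
Line 4: ['music', 'red'] (min_width=9, slack=3)
Line 5: ['cheese'] (min_width=6, slack=6)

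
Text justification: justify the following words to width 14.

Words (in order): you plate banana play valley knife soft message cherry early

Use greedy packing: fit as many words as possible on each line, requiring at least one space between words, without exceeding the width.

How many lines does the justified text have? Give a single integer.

Line 1: ['you', 'plate'] (min_width=9, slack=5)
Line 2: ['banana', 'play'] (min_width=11, slack=3)
Line 3: ['valley', 'knife'] (min_width=12, slack=2)
Line 4: ['soft', 'message'] (min_width=12, slack=2)
Line 5: ['cherry', 'early'] (min_width=12, slack=2)
Total lines: 5

Answer: 5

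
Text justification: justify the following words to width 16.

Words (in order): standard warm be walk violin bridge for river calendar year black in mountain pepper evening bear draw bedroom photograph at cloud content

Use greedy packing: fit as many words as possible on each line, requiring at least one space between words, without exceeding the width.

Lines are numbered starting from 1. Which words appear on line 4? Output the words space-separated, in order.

Line 1: ['standard', 'warm', 'be'] (min_width=16, slack=0)
Line 2: ['walk', 'violin'] (min_width=11, slack=5)
Line 3: ['bridge', 'for', 'river'] (min_width=16, slack=0)
Line 4: ['calendar', 'year'] (min_width=13, slack=3)
Line 5: ['black', 'in'] (min_width=8, slack=8)
Line 6: ['mountain', 'pepper'] (min_width=15, slack=1)
Line 7: ['evening', 'bear'] (min_width=12, slack=4)
Line 8: ['draw', 'bedroom'] (min_width=12, slack=4)
Line 9: ['photograph', 'at'] (min_width=13, slack=3)
Line 10: ['cloud', 'content'] (min_width=13, slack=3)

Answer: calendar year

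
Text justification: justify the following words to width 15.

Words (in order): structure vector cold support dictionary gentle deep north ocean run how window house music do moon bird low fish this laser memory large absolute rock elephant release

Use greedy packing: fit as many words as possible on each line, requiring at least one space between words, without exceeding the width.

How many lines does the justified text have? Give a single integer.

Line 1: ['structure'] (min_width=9, slack=6)
Line 2: ['vector', 'cold'] (min_width=11, slack=4)
Line 3: ['support'] (min_width=7, slack=8)
Line 4: ['dictionary'] (min_width=10, slack=5)
Line 5: ['gentle', 'deep'] (min_width=11, slack=4)
Line 6: ['north', 'ocean', 'run'] (min_width=15, slack=0)
Line 7: ['how', 'window'] (min_width=10, slack=5)
Line 8: ['house', 'music', 'do'] (min_width=14, slack=1)
Line 9: ['moon', 'bird', 'low'] (min_width=13, slack=2)
Line 10: ['fish', 'this', 'laser'] (min_width=15, slack=0)
Line 11: ['memory', 'large'] (min_width=12, slack=3)
Line 12: ['absolute', 'rock'] (min_width=13, slack=2)
Line 13: ['elephant'] (min_width=8, slack=7)
Line 14: ['release'] (min_width=7, slack=8)
Total lines: 14

Answer: 14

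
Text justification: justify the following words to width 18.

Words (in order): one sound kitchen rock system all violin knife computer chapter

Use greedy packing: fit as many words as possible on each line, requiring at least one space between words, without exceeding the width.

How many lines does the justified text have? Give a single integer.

Line 1: ['one', 'sound', 'kitchen'] (min_width=17, slack=1)
Line 2: ['rock', 'system', 'all'] (min_width=15, slack=3)
Line 3: ['violin', 'knife'] (min_width=12, slack=6)
Line 4: ['computer', 'chapter'] (min_width=16, slack=2)
Total lines: 4

Answer: 4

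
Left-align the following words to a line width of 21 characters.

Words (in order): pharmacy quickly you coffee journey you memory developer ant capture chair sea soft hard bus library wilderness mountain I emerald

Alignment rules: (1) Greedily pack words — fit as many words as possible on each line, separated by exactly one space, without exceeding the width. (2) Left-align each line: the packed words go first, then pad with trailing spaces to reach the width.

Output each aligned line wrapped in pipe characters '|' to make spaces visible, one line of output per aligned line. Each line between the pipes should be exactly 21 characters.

Line 1: ['pharmacy', 'quickly', 'you'] (min_width=20, slack=1)
Line 2: ['coffee', 'journey', 'you'] (min_width=18, slack=3)
Line 3: ['memory', 'developer', 'ant'] (min_width=20, slack=1)
Line 4: ['capture', 'chair', 'sea'] (min_width=17, slack=4)
Line 5: ['soft', 'hard', 'bus', 'library'] (min_width=21, slack=0)
Line 6: ['wilderness', 'mountain', 'I'] (min_width=21, slack=0)
Line 7: ['emerald'] (min_width=7, slack=14)

Answer: |pharmacy quickly you |
|coffee journey you   |
|memory developer ant |
|capture chair sea    |
|soft hard bus library|
|wilderness mountain I|
|emerald              |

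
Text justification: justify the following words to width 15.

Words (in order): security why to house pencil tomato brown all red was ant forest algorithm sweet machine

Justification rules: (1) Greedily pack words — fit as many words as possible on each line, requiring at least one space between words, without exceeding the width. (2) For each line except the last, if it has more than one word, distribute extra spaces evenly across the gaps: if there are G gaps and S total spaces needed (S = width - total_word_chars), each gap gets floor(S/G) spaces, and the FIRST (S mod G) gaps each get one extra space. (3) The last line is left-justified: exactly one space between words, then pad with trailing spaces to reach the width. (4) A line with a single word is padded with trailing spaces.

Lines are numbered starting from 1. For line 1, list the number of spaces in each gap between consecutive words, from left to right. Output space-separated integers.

Answer: 1 1

Derivation:
Line 1: ['security', 'why', 'to'] (min_width=15, slack=0)
Line 2: ['house', 'pencil'] (min_width=12, slack=3)
Line 3: ['tomato', 'brown'] (min_width=12, slack=3)
Line 4: ['all', 'red', 'was', 'ant'] (min_width=15, slack=0)
Line 5: ['forest'] (min_width=6, slack=9)
Line 6: ['algorithm', 'sweet'] (min_width=15, slack=0)
Line 7: ['machine'] (min_width=7, slack=8)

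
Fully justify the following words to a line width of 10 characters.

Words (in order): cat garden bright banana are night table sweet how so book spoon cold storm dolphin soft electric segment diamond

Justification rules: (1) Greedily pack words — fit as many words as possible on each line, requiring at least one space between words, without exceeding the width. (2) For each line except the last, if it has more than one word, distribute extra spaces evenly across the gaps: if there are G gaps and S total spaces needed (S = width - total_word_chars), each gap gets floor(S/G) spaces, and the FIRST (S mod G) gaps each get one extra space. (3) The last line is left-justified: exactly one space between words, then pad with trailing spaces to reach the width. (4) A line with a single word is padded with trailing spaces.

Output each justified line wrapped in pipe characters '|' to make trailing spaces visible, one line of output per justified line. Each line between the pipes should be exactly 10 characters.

Answer: |cat garden|
|bright    |
|banana are|
|night     |
|table     |
|sweet  how|
|so    book|
|spoon cold|
|storm     |
|dolphin   |
|soft      |
|electric  |
|segment   |
|diamond   |

Derivation:
Line 1: ['cat', 'garden'] (min_width=10, slack=0)
Line 2: ['bright'] (min_width=6, slack=4)
Line 3: ['banana', 'are'] (min_width=10, slack=0)
Line 4: ['night'] (min_width=5, slack=5)
Line 5: ['table'] (min_width=5, slack=5)
Line 6: ['sweet', 'how'] (min_width=9, slack=1)
Line 7: ['so', 'book'] (min_width=7, slack=3)
Line 8: ['spoon', 'cold'] (min_width=10, slack=0)
Line 9: ['storm'] (min_width=5, slack=5)
Line 10: ['dolphin'] (min_width=7, slack=3)
Line 11: ['soft'] (min_width=4, slack=6)
Line 12: ['electric'] (min_width=8, slack=2)
Line 13: ['segment'] (min_width=7, slack=3)
Line 14: ['diamond'] (min_width=7, slack=3)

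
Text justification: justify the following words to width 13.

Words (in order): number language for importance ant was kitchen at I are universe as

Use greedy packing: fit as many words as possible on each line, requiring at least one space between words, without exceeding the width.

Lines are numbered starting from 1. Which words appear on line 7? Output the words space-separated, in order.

Line 1: ['number'] (min_width=6, slack=7)
Line 2: ['language', 'for'] (min_width=12, slack=1)
Line 3: ['importance'] (min_width=10, slack=3)
Line 4: ['ant', 'was'] (min_width=7, slack=6)
Line 5: ['kitchen', 'at', 'I'] (min_width=12, slack=1)
Line 6: ['are', 'universe'] (min_width=12, slack=1)
Line 7: ['as'] (min_width=2, slack=11)

Answer: as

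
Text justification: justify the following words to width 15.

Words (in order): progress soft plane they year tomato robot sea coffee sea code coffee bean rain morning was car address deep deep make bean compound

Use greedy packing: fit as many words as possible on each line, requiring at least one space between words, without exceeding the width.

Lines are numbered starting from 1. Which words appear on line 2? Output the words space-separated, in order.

Answer: plane they year

Derivation:
Line 1: ['progress', 'soft'] (min_width=13, slack=2)
Line 2: ['plane', 'they', 'year'] (min_width=15, slack=0)
Line 3: ['tomato', 'robot'] (min_width=12, slack=3)
Line 4: ['sea', 'coffee', 'sea'] (min_width=14, slack=1)
Line 5: ['code', 'coffee'] (min_width=11, slack=4)
Line 6: ['bean', 'rain'] (min_width=9, slack=6)
Line 7: ['morning', 'was', 'car'] (min_width=15, slack=0)
Line 8: ['address', 'deep'] (min_width=12, slack=3)
Line 9: ['deep', 'make', 'bean'] (min_width=14, slack=1)
Line 10: ['compound'] (min_width=8, slack=7)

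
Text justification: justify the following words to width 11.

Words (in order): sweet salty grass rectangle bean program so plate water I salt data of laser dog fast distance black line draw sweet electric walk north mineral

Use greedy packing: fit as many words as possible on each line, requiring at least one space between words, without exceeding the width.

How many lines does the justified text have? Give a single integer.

Answer: 15

Derivation:
Line 1: ['sweet', 'salty'] (min_width=11, slack=0)
Line 2: ['grass'] (min_width=5, slack=6)
Line 3: ['rectangle'] (min_width=9, slack=2)
Line 4: ['bean'] (min_width=4, slack=7)
Line 5: ['program', 'so'] (min_width=10, slack=1)
Line 6: ['plate', 'water'] (min_width=11, slack=0)
Line 7: ['I', 'salt', 'data'] (min_width=11, slack=0)
Line 8: ['of', 'laser'] (min_width=8, slack=3)
Line 9: ['dog', 'fast'] (min_width=8, slack=3)
Line 10: ['distance'] (min_width=8, slack=3)
Line 11: ['black', 'line'] (min_width=10, slack=1)
Line 12: ['draw', 'sweet'] (min_width=10, slack=1)
Line 13: ['electric'] (min_width=8, slack=3)
Line 14: ['walk', 'north'] (min_width=10, slack=1)
Line 15: ['mineral'] (min_width=7, slack=4)
Total lines: 15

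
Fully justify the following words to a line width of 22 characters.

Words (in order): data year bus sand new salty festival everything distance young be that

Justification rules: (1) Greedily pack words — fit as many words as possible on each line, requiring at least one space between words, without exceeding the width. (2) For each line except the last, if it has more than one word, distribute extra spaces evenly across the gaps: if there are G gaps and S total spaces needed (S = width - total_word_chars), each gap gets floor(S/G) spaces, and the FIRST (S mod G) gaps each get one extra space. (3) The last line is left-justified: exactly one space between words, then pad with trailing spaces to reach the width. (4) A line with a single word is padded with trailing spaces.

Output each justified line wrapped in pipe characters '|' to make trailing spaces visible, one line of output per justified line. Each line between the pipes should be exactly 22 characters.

Answer: |data year bus sand new|
|salty         festival|
|everything    distance|
|young be that         |

Derivation:
Line 1: ['data', 'year', 'bus', 'sand', 'new'] (min_width=22, slack=0)
Line 2: ['salty', 'festival'] (min_width=14, slack=8)
Line 3: ['everything', 'distance'] (min_width=19, slack=3)
Line 4: ['young', 'be', 'that'] (min_width=13, slack=9)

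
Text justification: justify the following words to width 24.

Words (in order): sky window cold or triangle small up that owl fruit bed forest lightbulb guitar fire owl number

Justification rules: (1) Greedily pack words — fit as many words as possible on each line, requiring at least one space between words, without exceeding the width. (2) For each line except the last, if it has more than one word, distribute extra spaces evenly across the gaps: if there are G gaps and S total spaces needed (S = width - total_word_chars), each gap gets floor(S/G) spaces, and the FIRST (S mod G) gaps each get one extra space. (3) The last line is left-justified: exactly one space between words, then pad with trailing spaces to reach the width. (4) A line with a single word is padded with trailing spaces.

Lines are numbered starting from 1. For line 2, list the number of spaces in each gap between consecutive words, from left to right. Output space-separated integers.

Answer: 2 2 1

Derivation:
Line 1: ['sky', 'window', 'cold', 'or'] (min_width=18, slack=6)
Line 2: ['triangle', 'small', 'up', 'that'] (min_width=22, slack=2)
Line 3: ['owl', 'fruit', 'bed', 'forest'] (min_width=20, slack=4)
Line 4: ['lightbulb', 'guitar', 'fire'] (min_width=21, slack=3)
Line 5: ['owl', 'number'] (min_width=10, slack=14)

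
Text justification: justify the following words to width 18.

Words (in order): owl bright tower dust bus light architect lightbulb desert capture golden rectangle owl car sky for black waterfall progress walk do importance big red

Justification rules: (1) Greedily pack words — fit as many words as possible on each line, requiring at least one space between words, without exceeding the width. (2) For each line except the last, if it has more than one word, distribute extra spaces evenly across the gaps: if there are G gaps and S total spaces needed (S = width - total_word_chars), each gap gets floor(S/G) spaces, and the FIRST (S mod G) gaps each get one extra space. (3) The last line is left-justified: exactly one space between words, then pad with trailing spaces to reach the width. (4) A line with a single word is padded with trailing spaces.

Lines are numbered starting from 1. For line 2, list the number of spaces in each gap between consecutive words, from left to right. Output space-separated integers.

Answer: 3 3

Derivation:
Line 1: ['owl', 'bright', 'tower'] (min_width=16, slack=2)
Line 2: ['dust', 'bus', 'light'] (min_width=14, slack=4)
Line 3: ['architect'] (min_width=9, slack=9)
Line 4: ['lightbulb', 'desert'] (min_width=16, slack=2)
Line 5: ['capture', 'golden'] (min_width=14, slack=4)
Line 6: ['rectangle', 'owl', 'car'] (min_width=17, slack=1)
Line 7: ['sky', 'for', 'black'] (min_width=13, slack=5)
Line 8: ['waterfall', 'progress'] (min_width=18, slack=0)
Line 9: ['walk', 'do', 'importance'] (min_width=18, slack=0)
Line 10: ['big', 'red'] (min_width=7, slack=11)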